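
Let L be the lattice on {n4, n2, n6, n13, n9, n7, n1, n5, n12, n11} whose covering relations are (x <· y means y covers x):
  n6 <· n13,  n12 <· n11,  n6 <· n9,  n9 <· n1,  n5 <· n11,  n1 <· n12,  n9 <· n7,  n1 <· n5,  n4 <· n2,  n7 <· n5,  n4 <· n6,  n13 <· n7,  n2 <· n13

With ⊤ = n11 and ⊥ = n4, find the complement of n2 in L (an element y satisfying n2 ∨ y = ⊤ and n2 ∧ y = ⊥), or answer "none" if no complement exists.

Need y with n2 ∨ y = n11 and n2 ∧ y = n4.
Checking each element gives: n12.

n12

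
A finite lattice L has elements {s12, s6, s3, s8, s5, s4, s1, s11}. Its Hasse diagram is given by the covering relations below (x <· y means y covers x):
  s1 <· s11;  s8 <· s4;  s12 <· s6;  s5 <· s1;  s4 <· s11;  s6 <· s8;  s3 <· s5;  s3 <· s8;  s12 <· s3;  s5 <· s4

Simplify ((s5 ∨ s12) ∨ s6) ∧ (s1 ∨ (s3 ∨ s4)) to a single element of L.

s4

s5 ∨ s12 = s5
s5 ∨ s6 = s4
s3 ∨ s4 = s4
s1 ∨ s4 = s11
s4 ∧ s11 = s4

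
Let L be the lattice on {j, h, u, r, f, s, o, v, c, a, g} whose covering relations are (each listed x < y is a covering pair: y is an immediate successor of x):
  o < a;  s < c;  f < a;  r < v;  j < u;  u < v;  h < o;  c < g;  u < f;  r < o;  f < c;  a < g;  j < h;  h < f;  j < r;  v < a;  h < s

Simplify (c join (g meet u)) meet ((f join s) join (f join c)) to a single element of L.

c

g ∧ u = u
c ∨ u = c
f ∨ s = c
f ∨ c = c
c ∨ c = c
c ∧ c = c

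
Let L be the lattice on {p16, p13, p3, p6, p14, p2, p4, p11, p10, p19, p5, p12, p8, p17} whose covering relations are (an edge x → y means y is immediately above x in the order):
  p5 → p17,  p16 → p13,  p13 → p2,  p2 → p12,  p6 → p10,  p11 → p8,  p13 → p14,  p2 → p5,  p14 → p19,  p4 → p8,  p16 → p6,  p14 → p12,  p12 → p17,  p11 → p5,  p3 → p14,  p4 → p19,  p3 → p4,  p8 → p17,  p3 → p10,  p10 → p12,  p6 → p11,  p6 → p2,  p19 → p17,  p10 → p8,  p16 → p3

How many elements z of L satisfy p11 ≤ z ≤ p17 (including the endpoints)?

4

The interval [p11, p17] = {p11, p17, p5, p8}, which has 4 elements.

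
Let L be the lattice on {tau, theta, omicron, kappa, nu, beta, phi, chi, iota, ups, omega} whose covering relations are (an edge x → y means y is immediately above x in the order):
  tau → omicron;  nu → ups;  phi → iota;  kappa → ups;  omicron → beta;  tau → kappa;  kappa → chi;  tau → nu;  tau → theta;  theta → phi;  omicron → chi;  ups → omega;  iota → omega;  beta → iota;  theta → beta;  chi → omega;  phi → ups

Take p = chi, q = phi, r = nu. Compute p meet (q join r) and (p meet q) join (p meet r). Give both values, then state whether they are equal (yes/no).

q join r = ups, so p meet (q join r) = chi meet ups = kappa.
p meet q = tau and p meet r = tau, so (p meet q) join (p meet r) = tau join tau = tau.
Equal: no.

kappa; tau; no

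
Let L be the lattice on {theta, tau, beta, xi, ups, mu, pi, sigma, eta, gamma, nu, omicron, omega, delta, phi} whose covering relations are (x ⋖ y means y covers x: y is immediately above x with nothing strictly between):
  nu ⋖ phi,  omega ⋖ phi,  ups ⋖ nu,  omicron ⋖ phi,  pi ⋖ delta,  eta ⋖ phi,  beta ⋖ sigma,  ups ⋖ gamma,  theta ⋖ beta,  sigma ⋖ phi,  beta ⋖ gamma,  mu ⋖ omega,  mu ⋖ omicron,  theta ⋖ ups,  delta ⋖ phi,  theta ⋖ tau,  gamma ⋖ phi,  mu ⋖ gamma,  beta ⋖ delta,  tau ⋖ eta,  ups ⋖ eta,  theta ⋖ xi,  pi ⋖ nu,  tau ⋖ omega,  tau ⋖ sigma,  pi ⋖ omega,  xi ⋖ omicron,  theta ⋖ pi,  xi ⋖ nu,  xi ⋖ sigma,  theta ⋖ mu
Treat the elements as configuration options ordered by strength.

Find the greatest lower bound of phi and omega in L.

Common lower bounds of {phi, omega}: mu, omega, pi, tau, theta.
The greatest among these is omega.

omega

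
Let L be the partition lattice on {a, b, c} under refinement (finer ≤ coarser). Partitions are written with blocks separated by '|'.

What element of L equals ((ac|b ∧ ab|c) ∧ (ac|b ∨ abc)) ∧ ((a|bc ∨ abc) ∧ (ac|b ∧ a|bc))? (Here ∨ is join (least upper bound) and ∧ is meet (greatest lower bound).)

a|b|c

ac|b ∧ ab|c = a|b|c
ac|b ∨ abc = abc
a|b|c ∧ abc = a|b|c
a|bc ∨ abc = abc
ac|b ∧ a|bc = a|b|c
abc ∧ a|b|c = a|b|c
a|b|c ∧ a|b|c = a|b|c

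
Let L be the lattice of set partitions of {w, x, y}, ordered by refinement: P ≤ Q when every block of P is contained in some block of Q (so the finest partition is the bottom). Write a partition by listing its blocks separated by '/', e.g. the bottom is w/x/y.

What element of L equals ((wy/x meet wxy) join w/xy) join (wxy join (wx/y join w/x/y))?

wxy

wy/x ∧ wxy = wy/x
wy/x ∨ w/xy = wxy
wx/y ∨ w/x/y = wx/y
wxy ∨ wx/y = wxy
wxy ∨ wxy = wxy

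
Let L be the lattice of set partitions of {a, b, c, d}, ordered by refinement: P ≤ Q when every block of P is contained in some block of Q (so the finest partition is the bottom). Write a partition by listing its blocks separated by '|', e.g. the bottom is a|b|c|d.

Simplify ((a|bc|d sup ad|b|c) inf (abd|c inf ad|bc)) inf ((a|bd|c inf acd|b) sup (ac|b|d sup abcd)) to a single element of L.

a|bc|d ∨ ad|b|c = ad|bc
abd|c ∧ ad|bc = ad|b|c
ad|bc ∧ ad|b|c = ad|b|c
a|bd|c ∧ acd|b = a|b|c|d
ac|b|d ∨ abcd = abcd
a|b|c|d ∨ abcd = abcd
ad|b|c ∧ abcd = ad|b|c

ad|b|c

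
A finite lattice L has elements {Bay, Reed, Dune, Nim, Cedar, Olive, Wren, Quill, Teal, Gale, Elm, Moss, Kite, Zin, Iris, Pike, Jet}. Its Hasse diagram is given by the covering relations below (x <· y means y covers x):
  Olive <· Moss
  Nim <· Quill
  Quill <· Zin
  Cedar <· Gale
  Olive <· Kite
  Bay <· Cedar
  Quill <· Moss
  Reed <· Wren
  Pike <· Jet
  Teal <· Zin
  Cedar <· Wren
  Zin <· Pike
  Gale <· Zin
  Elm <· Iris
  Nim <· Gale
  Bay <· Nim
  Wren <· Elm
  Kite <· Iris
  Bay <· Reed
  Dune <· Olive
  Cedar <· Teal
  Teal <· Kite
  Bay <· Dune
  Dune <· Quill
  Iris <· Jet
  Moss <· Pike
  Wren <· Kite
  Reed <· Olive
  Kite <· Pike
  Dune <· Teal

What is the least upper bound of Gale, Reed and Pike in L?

Common upper bounds of {Gale, Reed, Pike}: Jet, Pike.
The least among these is Pike.

Pike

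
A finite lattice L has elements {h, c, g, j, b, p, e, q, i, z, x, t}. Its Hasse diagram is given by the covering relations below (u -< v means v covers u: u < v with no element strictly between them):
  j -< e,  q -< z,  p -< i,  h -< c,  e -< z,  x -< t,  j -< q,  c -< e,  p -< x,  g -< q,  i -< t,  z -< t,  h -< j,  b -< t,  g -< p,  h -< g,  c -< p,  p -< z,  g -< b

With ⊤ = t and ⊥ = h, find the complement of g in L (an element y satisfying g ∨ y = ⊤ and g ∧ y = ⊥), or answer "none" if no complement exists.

none

For every candidate y, either g ∨ y ≠ t or g ∧ y ≠ h; no complement exists.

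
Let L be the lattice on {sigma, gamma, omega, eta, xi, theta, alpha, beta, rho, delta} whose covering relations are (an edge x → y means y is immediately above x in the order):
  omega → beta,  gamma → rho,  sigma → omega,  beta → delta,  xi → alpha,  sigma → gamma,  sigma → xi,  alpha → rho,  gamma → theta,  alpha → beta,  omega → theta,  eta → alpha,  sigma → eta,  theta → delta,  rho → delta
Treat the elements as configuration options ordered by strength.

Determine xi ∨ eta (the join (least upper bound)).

Common upper bounds of {xi, eta}: alpha, beta, delta, rho.
The least among these is alpha.

alpha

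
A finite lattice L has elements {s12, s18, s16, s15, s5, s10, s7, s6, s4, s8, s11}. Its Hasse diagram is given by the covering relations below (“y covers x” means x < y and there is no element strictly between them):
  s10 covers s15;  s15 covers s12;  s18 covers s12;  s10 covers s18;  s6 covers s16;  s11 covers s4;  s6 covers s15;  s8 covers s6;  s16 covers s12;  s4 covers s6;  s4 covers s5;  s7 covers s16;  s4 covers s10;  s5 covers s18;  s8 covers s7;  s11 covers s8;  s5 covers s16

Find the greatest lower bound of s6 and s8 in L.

Common lower bounds of {s6, s8}: s12, s15, s16, s6.
The greatest among these is s6.

s6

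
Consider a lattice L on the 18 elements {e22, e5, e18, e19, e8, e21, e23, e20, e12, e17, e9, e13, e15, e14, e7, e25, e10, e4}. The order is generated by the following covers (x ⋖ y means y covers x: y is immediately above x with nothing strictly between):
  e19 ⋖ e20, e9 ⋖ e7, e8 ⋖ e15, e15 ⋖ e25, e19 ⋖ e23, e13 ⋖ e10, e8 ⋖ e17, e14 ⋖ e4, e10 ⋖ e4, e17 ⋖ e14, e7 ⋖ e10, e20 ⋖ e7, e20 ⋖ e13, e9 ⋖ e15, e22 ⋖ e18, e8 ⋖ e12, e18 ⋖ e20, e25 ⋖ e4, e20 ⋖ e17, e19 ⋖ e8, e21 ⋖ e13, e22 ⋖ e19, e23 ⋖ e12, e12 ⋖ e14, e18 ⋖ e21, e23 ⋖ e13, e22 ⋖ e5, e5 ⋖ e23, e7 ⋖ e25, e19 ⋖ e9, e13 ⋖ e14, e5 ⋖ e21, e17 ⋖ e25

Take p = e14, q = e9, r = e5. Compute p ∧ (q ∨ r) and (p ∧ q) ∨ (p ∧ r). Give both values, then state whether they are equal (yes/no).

e13; e23; no

q ∨ r = e10, so p ∧ (q ∨ r) = e14 ∧ e10 = e13.
p ∧ q = e19 and p ∧ r = e5, so (p ∧ q) ∨ (p ∧ r) = e19 ∨ e5 = e23.
Equal: no.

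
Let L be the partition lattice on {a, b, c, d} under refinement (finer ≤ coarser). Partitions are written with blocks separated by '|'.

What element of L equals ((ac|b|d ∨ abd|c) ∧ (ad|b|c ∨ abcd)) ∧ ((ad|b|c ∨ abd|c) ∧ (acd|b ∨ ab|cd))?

abd|c

ac|b|d ∨ abd|c = abcd
ad|b|c ∨ abcd = abcd
abcd ∧ abcd = abcd
ad|b|c ∨ abd|c = abd|c
acd|b ∨ ab|cd = abcd
abd|c ∧ abcd = abd|c
abcd ∧ abd|c = abd|c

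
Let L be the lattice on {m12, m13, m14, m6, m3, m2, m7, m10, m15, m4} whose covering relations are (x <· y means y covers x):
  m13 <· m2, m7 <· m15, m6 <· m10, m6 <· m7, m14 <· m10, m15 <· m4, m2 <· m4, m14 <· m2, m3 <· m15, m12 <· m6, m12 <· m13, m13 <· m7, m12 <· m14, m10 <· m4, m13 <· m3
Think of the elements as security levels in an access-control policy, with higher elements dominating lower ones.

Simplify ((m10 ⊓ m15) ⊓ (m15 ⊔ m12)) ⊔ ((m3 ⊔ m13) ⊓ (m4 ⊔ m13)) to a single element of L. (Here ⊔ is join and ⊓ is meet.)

m10 ∧ m15 = m6
m15 ∨ m12 = m15
m6 ∧ m15 = m6
m3 ∨ m13 = m3
m4 ∨ m13 = m4
m3 ∧ m4 = m3
m6 ∨ m3 = m15

m15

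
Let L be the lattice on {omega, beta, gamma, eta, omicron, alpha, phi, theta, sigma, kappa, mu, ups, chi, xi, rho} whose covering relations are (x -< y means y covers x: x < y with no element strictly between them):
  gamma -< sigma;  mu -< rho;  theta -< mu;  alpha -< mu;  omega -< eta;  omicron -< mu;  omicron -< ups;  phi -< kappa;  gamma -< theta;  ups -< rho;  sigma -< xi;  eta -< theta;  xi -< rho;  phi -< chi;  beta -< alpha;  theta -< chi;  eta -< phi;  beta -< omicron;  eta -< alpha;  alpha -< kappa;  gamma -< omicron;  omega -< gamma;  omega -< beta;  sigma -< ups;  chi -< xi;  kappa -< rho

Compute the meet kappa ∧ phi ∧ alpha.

eta

Common lower bounds of {kappa, phi, alpha}: eta, omega.
The greatest among these is eta.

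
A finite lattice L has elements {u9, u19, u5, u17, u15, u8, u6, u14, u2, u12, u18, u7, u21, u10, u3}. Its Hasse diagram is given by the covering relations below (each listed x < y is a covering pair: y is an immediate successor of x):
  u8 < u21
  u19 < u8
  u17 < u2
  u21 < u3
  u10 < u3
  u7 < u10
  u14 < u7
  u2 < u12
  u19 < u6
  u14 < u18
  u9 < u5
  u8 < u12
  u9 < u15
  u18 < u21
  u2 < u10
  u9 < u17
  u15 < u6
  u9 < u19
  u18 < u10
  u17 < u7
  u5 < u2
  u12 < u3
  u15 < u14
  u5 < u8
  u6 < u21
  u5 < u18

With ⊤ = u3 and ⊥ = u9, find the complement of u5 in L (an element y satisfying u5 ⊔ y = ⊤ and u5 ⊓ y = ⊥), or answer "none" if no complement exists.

none

For every candidate y, either u5 ∨ y ≠ u3 or u5 ∧ y ≠ u9; no complement exists.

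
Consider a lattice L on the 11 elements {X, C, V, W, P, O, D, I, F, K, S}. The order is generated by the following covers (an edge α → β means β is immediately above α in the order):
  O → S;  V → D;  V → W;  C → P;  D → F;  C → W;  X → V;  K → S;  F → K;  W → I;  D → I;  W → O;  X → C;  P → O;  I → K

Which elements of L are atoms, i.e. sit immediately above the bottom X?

C, V

The atoms are exactly the elements that cover X: C, V.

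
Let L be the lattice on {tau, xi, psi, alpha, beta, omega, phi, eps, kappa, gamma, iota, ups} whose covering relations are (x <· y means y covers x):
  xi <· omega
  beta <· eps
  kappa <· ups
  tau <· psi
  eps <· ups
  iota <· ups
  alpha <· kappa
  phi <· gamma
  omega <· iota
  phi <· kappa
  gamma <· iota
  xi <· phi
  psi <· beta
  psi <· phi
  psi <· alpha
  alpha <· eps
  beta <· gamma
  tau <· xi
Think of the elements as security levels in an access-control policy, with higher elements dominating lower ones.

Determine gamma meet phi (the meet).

Common lower bounds of {gamma, phi}: phi, psi, tau, xi.
The greatest among these is phi.

phi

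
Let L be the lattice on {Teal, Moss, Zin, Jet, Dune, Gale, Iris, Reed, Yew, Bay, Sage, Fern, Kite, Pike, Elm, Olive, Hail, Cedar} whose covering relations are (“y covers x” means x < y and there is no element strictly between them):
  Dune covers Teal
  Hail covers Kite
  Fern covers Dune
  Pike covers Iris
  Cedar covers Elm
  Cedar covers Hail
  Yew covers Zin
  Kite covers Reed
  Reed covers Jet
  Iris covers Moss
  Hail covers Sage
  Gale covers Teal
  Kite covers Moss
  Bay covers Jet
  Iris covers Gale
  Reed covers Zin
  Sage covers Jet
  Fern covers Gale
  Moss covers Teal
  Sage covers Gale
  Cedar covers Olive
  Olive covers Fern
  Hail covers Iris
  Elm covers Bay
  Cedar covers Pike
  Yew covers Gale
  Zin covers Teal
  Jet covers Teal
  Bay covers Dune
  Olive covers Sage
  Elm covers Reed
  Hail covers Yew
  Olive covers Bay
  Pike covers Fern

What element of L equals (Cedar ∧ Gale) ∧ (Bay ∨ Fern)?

Cedar ∧ Gale = Gale
Bay ∨ Fern = Olive
Gale ∧ Olive = Gale

Gale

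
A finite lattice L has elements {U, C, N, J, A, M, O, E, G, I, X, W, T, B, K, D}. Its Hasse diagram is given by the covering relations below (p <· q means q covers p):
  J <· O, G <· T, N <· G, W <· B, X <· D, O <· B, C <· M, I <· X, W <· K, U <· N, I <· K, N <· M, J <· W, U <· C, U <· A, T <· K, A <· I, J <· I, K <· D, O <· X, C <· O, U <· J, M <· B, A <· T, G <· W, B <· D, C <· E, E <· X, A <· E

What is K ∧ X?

Common lower bounds of {K, X}: A, I, J, U.
The greatest among these is I.

I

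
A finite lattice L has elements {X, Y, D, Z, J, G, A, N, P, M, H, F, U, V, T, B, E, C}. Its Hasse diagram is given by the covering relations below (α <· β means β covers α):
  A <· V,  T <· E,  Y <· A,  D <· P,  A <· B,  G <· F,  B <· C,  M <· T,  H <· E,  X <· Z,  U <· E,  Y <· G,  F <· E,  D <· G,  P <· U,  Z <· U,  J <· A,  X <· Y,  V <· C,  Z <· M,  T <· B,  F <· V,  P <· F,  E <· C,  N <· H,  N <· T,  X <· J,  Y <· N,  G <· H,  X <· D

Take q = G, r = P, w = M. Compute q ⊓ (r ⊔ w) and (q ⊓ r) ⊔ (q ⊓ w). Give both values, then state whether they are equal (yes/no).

r ⊔ w = E, so q ⊓ (r ⊔ w) = G ⊓ E = G.
q ⊓ r = D and q ⊓ w = X, so (q ⊓ r) ⊔ (q ⊓ w) = D ⊔ X = D.
Equal: no.

G; D; no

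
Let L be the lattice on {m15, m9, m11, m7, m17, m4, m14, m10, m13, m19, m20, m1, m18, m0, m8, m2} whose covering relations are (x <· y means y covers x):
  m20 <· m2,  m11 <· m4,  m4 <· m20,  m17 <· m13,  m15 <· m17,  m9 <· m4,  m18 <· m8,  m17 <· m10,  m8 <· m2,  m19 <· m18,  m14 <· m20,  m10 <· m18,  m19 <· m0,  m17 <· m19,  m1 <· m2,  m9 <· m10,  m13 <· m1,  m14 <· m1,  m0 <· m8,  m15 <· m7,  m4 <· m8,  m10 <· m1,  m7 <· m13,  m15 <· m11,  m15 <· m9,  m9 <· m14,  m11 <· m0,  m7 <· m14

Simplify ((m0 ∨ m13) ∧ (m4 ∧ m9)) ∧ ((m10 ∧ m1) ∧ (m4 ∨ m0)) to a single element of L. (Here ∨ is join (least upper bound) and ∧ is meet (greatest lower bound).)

m9

m0 ∨ m13 = m2
m4 ∧ m9 = m9
m2 ∧ m9 = m9
m10 ∧ m1 = m10
m4 ∨ m0 = m8
m10 ∧ m8 = m10
m9 ∧ m10 = m9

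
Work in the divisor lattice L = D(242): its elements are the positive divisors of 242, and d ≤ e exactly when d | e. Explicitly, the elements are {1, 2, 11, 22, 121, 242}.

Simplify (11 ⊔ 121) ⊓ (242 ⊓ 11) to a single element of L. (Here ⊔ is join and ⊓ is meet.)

11 ∨ 121 = 121
242 ∧ 11 = 11
121 ∧ 11 = 11

11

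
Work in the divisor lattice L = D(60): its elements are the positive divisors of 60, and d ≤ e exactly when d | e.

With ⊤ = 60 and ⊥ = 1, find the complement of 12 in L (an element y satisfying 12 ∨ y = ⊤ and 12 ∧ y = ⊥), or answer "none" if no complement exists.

5

Need y with 12 ∨ y = 60 and 12 ∧ y = 1.
Checking each element gives: 5.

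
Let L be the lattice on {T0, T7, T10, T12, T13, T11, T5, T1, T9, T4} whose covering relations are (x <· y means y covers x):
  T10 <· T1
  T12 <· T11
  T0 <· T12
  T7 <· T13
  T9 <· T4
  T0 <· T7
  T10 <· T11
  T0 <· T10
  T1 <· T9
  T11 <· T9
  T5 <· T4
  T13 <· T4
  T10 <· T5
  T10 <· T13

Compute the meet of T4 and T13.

T13

Common lower bounds of {T4, T13}: T0, T10, T13, T7.
The greatest among these is T13.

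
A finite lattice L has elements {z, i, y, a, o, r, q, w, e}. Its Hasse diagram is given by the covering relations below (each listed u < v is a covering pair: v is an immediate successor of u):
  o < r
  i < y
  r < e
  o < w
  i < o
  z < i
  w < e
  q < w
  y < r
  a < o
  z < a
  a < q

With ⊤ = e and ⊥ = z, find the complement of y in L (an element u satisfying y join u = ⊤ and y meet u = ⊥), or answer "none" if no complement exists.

q

Need u with y ∨ u = e and y ∧ u = z.
Checking each element gives: q.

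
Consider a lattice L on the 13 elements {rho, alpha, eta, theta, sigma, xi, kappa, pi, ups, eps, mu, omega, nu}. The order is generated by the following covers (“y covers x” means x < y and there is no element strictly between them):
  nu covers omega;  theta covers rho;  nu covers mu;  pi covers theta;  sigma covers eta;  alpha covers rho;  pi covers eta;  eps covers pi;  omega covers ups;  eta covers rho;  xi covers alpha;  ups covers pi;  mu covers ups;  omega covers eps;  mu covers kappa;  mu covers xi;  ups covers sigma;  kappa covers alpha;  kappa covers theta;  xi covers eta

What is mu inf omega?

ups

Common lower bounds of {mu, omega}: eta, pi, rho, sigma, theta, ups.
The greatest among these is ups.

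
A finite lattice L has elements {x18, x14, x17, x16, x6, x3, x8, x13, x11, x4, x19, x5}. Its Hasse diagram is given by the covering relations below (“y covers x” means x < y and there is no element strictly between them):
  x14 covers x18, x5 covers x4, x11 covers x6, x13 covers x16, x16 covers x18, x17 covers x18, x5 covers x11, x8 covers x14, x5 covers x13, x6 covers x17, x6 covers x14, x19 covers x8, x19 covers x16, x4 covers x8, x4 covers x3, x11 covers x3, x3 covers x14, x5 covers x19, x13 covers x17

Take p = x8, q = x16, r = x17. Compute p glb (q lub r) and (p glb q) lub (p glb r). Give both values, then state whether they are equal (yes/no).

q lub r = x13, so p glb (q lub r) = x8 glb x13 = x18.
p glb q = x18 and p glb r = x18, so (p glb q) lub (p glb r) = x18 lub x18 = x18.
Equal: yes.

x18; x18; yes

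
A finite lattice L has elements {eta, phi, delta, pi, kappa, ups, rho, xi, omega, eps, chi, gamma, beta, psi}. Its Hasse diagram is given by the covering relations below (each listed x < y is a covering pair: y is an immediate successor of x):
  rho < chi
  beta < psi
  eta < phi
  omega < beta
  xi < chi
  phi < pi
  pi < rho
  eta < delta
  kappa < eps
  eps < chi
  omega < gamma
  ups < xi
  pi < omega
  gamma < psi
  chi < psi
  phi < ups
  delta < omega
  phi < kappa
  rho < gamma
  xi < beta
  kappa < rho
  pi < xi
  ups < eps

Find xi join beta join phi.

beta

Common upper bounds of {xi, beta, phi}: beta, psi.
The least among these is beta.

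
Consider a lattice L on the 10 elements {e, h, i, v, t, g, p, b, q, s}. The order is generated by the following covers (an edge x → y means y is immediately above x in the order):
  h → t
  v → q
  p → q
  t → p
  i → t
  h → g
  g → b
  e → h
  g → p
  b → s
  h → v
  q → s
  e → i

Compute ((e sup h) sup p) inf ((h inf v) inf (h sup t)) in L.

h

e ∨ h = h
h ∨ p = p
h ∧ v = h
h ∨ t = t
h ∧ t = h
p ∧ h = h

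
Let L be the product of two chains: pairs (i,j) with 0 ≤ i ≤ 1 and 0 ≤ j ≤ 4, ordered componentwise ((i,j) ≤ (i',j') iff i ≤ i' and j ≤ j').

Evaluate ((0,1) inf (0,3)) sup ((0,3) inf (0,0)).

(0,1)

(0,1) ∧ (0,3) = (0,1)
(0,3) ∧ (0,0) = (0,0)
(0,1) ∨ (0,0) = (0,1)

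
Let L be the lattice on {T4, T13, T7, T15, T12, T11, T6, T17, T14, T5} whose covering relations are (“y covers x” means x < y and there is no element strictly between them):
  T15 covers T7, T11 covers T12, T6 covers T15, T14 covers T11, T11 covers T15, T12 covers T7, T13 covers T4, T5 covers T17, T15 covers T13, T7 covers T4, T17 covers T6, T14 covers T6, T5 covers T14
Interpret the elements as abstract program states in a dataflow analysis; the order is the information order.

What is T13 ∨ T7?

Common upper bounds of {T13, T7}: T11, T14, T15, T17, T5, T6.
The least among these is T15.

T15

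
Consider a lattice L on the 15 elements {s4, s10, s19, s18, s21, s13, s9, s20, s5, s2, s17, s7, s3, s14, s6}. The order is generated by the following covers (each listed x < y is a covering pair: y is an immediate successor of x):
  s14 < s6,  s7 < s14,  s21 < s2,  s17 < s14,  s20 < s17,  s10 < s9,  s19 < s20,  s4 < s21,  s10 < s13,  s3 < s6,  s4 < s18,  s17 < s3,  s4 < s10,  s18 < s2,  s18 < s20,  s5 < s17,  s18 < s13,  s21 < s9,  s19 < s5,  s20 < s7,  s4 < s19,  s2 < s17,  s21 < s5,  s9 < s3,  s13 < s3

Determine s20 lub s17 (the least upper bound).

Common upper bounds of {s20, s17}: s14, s17, s3, s6.
The least among these is s17.

s17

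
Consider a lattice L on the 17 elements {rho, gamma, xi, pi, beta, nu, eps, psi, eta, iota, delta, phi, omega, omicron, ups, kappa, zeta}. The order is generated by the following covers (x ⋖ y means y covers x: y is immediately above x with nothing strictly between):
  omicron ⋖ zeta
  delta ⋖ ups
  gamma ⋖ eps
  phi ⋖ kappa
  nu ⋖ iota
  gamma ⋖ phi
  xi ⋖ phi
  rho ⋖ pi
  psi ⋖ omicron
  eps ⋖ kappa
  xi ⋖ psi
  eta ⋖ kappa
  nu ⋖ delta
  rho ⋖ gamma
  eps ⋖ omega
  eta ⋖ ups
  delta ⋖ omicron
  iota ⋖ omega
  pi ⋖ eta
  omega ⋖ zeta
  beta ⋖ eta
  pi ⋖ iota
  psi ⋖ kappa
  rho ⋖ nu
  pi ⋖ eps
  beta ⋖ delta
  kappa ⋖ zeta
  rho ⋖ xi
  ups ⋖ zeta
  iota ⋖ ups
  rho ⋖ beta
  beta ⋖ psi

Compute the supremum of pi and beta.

eta

Common upper bounds of {pi, beta}: eta, kappa, ups, zeta.
The least among these is eta.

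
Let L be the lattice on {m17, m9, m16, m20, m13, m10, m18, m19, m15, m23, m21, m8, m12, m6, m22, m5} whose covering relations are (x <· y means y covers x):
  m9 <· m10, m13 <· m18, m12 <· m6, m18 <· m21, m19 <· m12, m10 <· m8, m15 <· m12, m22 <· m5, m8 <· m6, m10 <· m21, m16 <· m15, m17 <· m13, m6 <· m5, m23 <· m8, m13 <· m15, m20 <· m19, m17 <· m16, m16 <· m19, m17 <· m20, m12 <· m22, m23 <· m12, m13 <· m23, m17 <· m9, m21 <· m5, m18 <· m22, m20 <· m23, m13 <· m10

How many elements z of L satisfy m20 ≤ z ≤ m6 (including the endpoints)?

6

The interval [m20, m6] = {m12, m19, m20, m23, m6, m8}, which has 6 elements.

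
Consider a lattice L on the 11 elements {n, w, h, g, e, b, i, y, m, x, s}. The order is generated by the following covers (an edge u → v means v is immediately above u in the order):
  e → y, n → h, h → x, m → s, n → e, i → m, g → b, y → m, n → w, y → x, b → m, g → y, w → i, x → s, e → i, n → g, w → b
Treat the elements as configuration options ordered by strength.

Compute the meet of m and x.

Common lower bounds of {m, x}: e, g, n, y.
The greatest among these is y.

y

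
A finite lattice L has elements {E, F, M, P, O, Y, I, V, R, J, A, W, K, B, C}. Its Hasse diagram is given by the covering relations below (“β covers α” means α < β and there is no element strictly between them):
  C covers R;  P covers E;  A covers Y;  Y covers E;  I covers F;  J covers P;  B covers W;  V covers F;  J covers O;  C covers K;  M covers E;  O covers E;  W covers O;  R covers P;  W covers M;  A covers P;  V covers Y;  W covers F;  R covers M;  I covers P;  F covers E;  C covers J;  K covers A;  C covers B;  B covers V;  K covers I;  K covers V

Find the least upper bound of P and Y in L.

Common upper bounds of {P, Y}: A, C, K.
The least among these is A.

A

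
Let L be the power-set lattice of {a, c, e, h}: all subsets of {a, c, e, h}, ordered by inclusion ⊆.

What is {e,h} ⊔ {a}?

Common upper bounds of {{e,h}, {a}}: {a,c,e,h}, {a,e,h}.
The least among these is {a,e,h}.

{a,e,h}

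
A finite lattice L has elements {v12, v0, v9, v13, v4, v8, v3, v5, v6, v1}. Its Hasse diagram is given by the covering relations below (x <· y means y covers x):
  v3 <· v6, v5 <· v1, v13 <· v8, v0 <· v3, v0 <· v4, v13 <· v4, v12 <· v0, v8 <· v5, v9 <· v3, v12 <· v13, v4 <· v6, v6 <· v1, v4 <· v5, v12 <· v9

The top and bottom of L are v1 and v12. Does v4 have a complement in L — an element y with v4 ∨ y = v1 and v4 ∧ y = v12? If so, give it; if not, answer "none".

none

For every candidate y, either v4 ∨ y ≠ v1 or v4 ∧ y ≠ v12; no complement exists.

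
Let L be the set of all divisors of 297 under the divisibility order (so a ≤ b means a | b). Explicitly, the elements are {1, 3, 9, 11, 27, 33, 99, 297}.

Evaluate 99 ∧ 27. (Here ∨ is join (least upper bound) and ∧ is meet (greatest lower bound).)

99 ∧ 27 = 9

9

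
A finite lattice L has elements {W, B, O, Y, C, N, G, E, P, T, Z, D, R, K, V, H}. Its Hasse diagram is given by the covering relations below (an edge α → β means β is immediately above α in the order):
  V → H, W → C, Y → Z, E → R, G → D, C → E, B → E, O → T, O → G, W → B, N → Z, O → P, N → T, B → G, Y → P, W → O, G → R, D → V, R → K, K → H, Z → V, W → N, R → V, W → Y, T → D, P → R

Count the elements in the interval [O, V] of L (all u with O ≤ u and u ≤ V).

7

The interval [O, V] = {D, G, O, P, R, T, V}, which has 7 elements.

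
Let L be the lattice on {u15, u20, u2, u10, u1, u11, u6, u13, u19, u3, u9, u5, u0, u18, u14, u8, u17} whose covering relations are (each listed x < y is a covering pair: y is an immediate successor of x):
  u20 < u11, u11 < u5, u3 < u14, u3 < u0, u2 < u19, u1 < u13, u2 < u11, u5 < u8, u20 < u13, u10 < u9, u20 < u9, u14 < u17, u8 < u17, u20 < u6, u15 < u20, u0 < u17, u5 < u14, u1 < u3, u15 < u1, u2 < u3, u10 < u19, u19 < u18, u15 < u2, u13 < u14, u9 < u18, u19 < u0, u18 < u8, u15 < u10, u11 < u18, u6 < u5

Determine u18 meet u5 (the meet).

u11

Common lower bounds of {u18, u5}: u11, u15, u2, u20.
The greatest among these is u11.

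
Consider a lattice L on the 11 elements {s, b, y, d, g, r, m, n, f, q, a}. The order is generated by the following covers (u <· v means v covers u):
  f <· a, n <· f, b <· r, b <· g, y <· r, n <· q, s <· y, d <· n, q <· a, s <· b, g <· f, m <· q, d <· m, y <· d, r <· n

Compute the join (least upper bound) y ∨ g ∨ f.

f

Common upper bounds of {y, g, f}: a, f.
The least among these is f.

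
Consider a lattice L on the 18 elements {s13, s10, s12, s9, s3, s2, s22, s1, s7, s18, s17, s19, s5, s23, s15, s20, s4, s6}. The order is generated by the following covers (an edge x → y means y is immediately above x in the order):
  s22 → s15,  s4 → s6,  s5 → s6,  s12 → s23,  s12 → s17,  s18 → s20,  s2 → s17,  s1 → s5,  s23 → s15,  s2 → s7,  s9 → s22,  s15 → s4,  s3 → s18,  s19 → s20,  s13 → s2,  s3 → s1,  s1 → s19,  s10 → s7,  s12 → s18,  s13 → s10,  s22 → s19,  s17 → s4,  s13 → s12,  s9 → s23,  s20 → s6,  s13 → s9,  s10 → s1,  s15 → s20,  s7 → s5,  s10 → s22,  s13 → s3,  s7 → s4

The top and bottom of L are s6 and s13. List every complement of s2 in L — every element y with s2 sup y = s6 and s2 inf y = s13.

Need y with s2 ∨ y = s6 and s2 ∧ y = s13.
Checking each element gives: s18, s19, s20.

s18, s19, s20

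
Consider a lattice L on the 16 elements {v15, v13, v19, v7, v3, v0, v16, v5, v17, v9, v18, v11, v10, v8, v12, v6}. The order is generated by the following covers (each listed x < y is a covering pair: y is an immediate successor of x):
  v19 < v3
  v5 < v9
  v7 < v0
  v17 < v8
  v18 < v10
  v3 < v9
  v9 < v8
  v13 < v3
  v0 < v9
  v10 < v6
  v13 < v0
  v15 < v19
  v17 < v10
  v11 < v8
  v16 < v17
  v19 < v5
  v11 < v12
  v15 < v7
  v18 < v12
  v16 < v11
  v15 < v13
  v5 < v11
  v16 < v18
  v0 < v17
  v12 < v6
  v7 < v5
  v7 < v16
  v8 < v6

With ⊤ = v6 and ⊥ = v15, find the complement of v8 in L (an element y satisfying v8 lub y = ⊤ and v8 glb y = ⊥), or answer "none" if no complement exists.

none

For every candidate y, either v8 ∨ y ≠ v6 or v8 ∧ y ≠ v15; no complement exists.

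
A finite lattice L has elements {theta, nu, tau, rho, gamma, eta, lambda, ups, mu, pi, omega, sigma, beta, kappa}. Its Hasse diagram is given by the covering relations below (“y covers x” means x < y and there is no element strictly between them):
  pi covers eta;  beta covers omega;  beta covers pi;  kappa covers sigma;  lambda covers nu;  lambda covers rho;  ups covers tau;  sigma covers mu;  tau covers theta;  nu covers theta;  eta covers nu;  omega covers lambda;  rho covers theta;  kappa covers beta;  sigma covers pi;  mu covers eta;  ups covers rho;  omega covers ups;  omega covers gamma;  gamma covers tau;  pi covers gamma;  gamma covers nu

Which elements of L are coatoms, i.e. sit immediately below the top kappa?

The coatoms are exactly the elements covered by kappa: beta, sigma.

beta, sigma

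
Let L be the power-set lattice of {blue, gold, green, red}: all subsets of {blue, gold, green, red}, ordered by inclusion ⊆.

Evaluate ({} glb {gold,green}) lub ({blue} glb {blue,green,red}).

{blue}

{} ∧ {gold,green} = {}
{blue} ∧ {blue,green,red} = {blue}
{} ∨ {blue} = {blue}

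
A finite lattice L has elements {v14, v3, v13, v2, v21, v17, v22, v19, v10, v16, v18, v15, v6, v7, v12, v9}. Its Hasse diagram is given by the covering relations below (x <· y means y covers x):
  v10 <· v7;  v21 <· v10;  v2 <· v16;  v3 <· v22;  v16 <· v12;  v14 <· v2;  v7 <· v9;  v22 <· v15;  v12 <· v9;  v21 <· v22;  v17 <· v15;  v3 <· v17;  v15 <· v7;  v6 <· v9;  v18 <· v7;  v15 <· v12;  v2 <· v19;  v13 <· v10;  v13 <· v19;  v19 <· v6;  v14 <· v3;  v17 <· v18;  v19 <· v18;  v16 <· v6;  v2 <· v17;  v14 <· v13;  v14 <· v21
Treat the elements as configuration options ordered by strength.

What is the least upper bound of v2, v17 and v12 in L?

v12

Common upper bounds of {v2, v17, v12}: v12, v9.
The least among these is v12.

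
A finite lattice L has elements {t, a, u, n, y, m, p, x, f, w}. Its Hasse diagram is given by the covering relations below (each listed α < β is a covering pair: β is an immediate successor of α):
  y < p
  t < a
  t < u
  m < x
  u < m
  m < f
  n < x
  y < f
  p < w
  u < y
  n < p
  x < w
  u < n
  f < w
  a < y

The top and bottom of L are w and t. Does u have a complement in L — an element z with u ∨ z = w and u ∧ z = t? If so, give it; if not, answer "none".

none

For every candidate z, either u ∨ z ≠ w or u ∧ z ≠ t; no complement exists.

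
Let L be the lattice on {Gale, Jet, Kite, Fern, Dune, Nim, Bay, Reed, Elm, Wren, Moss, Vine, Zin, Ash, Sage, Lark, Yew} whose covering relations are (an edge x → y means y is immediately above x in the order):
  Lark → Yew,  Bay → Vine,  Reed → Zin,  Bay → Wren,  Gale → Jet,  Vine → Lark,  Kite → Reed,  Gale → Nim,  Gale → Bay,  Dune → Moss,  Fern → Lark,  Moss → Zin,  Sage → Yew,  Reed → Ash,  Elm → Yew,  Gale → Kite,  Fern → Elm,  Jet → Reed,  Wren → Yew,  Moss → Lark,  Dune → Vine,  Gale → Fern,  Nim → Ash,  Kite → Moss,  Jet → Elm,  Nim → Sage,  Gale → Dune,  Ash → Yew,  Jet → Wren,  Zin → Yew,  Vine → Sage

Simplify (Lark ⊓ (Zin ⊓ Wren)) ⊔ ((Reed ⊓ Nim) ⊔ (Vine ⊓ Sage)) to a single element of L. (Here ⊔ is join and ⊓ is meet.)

Zin ∧ Wren = Jet
Lark ∧ Jet = Gale
Reed ∧ Nim = Gale
Vine ∧ Sage = Vine
Gale ∨ Vine = Vine
Gale ∨ Vine = Vine

Vine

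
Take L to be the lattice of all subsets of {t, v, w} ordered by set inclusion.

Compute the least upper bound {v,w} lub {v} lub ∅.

Common upper bounds of {{v,w}, {v}, ∅}: {t,v,w}, {v,w}.
The least among these is {v,w}.

{v,w}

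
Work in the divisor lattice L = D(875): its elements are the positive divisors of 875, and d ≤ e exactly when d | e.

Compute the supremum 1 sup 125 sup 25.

In the divisibility order, the join is the least common multiple: lcm(1, 125, 25) = 125.

125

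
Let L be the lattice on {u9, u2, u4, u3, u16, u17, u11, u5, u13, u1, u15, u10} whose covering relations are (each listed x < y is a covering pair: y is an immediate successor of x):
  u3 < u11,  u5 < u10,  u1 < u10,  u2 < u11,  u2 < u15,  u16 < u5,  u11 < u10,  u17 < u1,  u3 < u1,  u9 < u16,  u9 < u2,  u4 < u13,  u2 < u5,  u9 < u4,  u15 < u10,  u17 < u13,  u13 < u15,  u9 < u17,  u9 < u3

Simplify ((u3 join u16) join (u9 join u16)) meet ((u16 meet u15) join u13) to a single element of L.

u13

u3 ∨ u16 = u10
u9 ∨ u16 = u16
u10 ∨ u16 = u10
u16 ∧ u15 = u9
u9 ∨ u13 = u13
u10 ∧ u13 = u13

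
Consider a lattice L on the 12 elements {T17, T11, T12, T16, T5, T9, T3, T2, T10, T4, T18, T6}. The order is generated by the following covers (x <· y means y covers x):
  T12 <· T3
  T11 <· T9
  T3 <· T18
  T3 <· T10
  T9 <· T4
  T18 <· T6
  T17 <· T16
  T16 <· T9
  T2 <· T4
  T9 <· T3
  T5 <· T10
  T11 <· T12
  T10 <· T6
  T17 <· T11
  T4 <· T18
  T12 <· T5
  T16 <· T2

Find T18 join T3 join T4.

Common upper bounds of {T18, T3, T4}: T18, T6.
The least among these is T18.

T18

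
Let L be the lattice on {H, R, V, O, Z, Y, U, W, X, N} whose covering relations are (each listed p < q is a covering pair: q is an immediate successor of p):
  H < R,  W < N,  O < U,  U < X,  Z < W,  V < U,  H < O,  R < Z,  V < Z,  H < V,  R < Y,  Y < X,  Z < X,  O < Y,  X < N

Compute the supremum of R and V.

Common upper bounds of {R, V}: N, W, X, Z.
The least among these is Z.

Z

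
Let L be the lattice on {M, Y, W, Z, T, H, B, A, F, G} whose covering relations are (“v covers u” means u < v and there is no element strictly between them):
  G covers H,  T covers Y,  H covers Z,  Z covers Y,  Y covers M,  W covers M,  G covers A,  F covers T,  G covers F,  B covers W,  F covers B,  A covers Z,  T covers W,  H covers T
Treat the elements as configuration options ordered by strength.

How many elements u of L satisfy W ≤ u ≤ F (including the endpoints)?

The interval [W, F] = {B, F, T, W}, which has 4 elements.

4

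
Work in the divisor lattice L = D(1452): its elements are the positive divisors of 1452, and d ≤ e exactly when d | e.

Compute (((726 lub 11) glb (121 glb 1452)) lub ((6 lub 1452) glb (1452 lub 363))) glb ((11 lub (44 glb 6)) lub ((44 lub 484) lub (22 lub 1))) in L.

726 ∨ 11 = 726
121 ∧ 1452 = 121
726 ∧ 121 = 121
6 ∨ 1452 = 1452
1452 ∨ 363 = 1452
1452 ∧ 1452 = 1452
121 ∨ 1452 = 1452
44 ∧ 6 = 2
11 ∨ 2 = 22
44 ∨ 484 = 484
22 ∨ 1 = 22
484 ∨ 22 = 484
22 ∨ 484 = 484
1452 ∧ 484 = 484

484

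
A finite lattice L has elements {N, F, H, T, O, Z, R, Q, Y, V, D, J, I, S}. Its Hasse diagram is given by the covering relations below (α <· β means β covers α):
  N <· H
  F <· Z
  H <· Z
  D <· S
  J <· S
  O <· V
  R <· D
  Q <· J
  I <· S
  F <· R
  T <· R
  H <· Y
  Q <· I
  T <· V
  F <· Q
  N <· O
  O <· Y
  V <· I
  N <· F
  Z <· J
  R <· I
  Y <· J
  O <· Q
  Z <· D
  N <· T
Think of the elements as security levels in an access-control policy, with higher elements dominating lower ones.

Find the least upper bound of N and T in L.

T

Common upper bounds of {N, T}: D, I, R, S, T, V.
The least among these is T.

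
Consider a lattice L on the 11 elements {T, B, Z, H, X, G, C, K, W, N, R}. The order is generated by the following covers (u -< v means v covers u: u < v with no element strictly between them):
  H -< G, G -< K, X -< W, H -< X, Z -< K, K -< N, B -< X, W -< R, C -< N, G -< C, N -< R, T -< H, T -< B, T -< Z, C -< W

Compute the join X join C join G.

W

Common upper bounds of {X, C, G}: R, W.
The least among these is W.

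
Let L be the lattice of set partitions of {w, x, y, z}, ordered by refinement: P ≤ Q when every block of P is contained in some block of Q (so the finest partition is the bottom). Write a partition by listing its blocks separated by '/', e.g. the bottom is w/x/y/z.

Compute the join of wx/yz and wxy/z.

The join of wx/yz and wxy/z merges any blocks that overlap across the partitions, giving wxyz.

wxyz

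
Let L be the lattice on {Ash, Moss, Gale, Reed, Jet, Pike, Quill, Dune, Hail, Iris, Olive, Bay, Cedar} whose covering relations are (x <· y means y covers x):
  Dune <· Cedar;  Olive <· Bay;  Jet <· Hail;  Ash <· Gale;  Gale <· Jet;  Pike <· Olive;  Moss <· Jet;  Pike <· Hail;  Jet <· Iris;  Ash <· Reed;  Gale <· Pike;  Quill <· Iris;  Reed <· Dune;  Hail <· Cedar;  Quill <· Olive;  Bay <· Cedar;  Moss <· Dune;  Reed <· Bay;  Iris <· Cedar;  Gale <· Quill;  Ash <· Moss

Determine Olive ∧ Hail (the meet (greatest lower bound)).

Pike

Common lower bounds of {Olive, Hail}: Ash, Gale, Pike.
The greatest among these is Pike.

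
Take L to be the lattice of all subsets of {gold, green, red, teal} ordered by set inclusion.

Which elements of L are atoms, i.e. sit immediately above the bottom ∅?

The atoms are exactly the elements that cover ∅: {gold}, {green}, {red}, {teal}.

{gold}, {green}, {red}, {teal}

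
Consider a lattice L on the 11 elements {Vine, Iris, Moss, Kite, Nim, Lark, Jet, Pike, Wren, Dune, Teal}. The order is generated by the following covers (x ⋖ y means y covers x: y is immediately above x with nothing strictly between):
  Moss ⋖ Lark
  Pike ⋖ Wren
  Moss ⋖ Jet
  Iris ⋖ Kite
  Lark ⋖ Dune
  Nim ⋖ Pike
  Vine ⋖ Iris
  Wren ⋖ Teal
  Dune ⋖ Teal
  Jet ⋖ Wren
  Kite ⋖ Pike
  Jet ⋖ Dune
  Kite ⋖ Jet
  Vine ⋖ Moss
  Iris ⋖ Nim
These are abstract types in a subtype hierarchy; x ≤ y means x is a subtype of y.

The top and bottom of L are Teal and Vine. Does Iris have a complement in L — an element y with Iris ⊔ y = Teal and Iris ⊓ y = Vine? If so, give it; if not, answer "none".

none

For every candidate y, either Iris ∨ y ≠ Teal or Iris ∧ y ≠ Vine; no complement exists.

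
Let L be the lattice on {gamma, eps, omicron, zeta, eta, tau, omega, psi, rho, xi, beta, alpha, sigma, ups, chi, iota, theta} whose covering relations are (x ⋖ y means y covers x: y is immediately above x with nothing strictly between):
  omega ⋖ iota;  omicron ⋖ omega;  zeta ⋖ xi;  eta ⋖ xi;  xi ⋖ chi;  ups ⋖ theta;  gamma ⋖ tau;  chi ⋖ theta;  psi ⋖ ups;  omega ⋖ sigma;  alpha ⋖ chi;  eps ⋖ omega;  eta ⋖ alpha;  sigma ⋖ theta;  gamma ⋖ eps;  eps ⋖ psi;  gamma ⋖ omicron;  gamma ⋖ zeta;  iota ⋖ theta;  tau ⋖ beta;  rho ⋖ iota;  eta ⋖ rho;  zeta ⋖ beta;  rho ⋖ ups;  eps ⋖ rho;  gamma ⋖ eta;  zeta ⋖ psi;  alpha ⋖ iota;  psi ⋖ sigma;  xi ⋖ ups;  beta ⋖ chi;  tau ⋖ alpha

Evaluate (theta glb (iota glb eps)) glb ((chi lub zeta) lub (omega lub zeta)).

iota ∧ eps = eps
theta ∧ eps = eps
chi ∨ zeta = chi
omega ∨ zeta = sigma
chi ∨ sigma = theta
eps ∧ theta = eps

eps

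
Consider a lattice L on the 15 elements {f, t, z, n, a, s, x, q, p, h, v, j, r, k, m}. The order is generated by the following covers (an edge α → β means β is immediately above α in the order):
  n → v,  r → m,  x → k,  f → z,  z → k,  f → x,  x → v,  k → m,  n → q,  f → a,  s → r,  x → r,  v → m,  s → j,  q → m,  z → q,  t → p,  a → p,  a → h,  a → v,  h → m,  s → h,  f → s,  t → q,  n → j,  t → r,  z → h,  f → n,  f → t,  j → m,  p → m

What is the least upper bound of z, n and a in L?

m

Common upper bounds of {z, n, a}: m.
The least among these is m.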